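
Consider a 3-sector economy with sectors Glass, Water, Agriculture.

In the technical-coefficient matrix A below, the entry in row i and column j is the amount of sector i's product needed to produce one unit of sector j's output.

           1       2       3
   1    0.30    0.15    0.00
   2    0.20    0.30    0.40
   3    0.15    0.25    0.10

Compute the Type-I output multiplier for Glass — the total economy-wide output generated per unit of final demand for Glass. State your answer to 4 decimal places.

m_1 = 2.7612

I − A =
  [   0.70    -0.15     0.00]
  [  -0.20     0.70    -0.40]
  [  -0.15    -0.25     0.90]
Cofactors of I−A, C_ij = (−1)^(i+j)·(minor ij) (rows/columns in the sector order above):
  C_11 = (0.70)(0.90) − (-0.40)(-0.25) = 0.5300
  C_12 = −[(-0.20)(0.90) − (-0.40)(-0.15)] = 0.2400
  C_13 = (-0.20)(-0.25) − (0.70)(-0.15) = 0.1550
  C_21 = −[(-0.15)(0.90) − (0.00)(-0.25)] = 0.1350
  C_22 = (0.70)(0.90) − (0.00)(-0.15) = 0.6300
  C_23 = −[(0.70)(-0.25) − (-0.15)(-0.15)] = 0.1975
  C_31 = (-0.15)(-0.40) − (0.00)(0.70) = 0.0600
  C_32 = −[(0.70)(-0.40) − (0.00)(-0.20)] = 0.2800
  C_33 = (0.70)(0.70) − (-0.15)(-0.20) = 0.4600
det(I−A) = Σ_j (I−A)_1j·C_1j = (0.70)(0.5300) + (-0.15)(0.2400) + (0.00)(0.1550) = 0.3350
adj(I−A) = Cᵀ =
  [ 0.5300   0.1350   0.0600]
  [ 0.2400   0.6300   0.2800]
  [ 0.1550   0.1975   0.4600]
(I − A)⁻¹ = adj(I−A) / det(I−A) ≈
  [   1.58209     0.40299     0.17910]
  [   0.71642     1.88060     0.83582]
  [   0.46269     0.58955     1.37313]
The output multiplier for sector j is the column-j sum of the Leontief inverse (I − A)⁻¹ = adj(I−A) / det(I−A).
Column 1 of adj(I−A): (0.5300, 0.2400, 0.1550); det(I−A) = 0.3350.
m_1 = (0.5300 + 0.2400 + 0.1550) / 0.3350 = 0.925 / 0.3350 ≈ 2.7612.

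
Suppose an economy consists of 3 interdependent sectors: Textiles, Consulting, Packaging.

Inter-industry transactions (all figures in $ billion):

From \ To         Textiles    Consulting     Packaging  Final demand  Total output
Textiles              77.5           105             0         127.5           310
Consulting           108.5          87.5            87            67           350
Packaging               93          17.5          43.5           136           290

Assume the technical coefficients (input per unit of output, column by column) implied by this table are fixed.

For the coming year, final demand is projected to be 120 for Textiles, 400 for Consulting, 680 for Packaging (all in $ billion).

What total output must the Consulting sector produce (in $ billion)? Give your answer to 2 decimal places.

Technical coefficients a_ij = z_ij / X_j:
  a_TT = 77.5/310 = 0.25, a_CT = 108.5/310 = 0.35, a_PT = 93/310 = 0.30
  a_TC = 105/350 = 0.30, a_CC = 87.5/350 = 0.25, a_PC = 17.5/350 = 0.05
  a_TP = 0/290 = 0.00, a_CP = 87/290 = 0.30, a_PP = 43.5/290 = 0.15
I − A =
  [   0.75    -0.30     0.00]
  [  -0.35     0.75    -0.30]
  [  -0.30    -0.05     0.85]
Cofactors of I−A, C_ij = (−1)^(i+j)·(minor ij) (rows/columns in the sector order above):
  C_11 = (0.75)(0.85) − (-0.30)(-0.05) = 0.6225
  C_12 = −[(-0.35)(0.85) − (-0.30)(-0.30)] = 0.3875
  C_13 = (-0.35)(-0.05) − (0.75)(-0.30) = 0.2425
  C_21 = −[(-0.30)(0.85) − (0.00)(-0.05)] = 0.2550
  C_22 = (0.75)(0.85) − (0.00)(-0.30) = 0.6375
  C_23 = −[(0.75)(-0.05) − (-0.30)(-0.30)] = 0.1275
  C_31 = (-0.30)(-0.30) − (0.00)(0.75) = 0.0900
  C_32 = −[(0.75)(-0.30) − (0.00)(-0.35)] = 0.2250
  C_33 = (0.75)(0.75) − (-0.30)(-0.35) = 0.4575
det(I−A) = Σ_j (I−A)_1j·C_1j = (0.75)(0.6225) + (-0.30)(0.3875) + (0.00)(0.2425) = 0.350625
adj(I−A) = Cᵀ =
  [ 0.6225   0.2550   0.0900]
  [ 0.3875   0.6375   0.2250]
  [ 0.2425   0.1275   0.4575]
(I − A)⁻¹ = adj(I−A) / det(I−A) ≈
  [   1.7754     0.7273     0.2567]
  [   1.1052     1.8182     0.6417]
  [   0.6916     0.3636     1.3048]
x = (I − A)⁻¹ d = adj(I−A)·d / det(I−A), with det(I−A) = 0.350625:
  x_T = (0.6225·120 + 0.2550·400 + 0.0900·680) / 0.350625 = 237.90 / 0.350625 ≈ 678.50
  x_C = (0.3875·120 + 0.6375·400 + 0.2250·680) / 0.350625 = 454.50 / 0.350625 ≈ 1296.26
  x_P = (0.2425·120 + 0.1275·400 + 0.4575·680) / 0.350625 = 391.20 / 0.350625 ≈ 1115.72

x_C = 1296.26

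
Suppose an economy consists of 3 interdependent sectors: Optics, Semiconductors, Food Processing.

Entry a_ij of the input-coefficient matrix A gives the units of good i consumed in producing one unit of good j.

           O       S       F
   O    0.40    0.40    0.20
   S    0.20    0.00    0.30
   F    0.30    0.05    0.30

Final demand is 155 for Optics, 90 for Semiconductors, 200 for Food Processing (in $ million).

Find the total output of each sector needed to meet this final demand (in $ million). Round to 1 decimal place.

x_O = 763.7, x_S = 436.0, x_F = 644.2

I − A =
  [   0.60    -0.40    -0.20]
  [  -0.20     1.00    -0.30]
  [  -0.30    -0.05     0.70]
Cofactors of I−A, C_ij = (−1)^(i+j)·(minor ij) (rows/columns in the sector order above):
  C_11 = (1.00)(0.70) − (-0.30)(-0.05) = 0.6850
  C_12 = −[(-0.20)(0.70) − (-0.30)(-0.30)] = 0.2300
  C_13 = (-0.20)(-0.05) − (1.00)(-0.30) = 0.3100
  C_21 = −[(-0.40)(0.70) − (-0.20)(-0.05)] = 0.2900
  C_22 = (0.60)(0.70) − (-0.20)(-0.30) = 0.3600
  C_23 = −[(0.60)(-0.05) − (-0.40)(-0.30)] = 0.1500
  C_31 = (-0.40)(-0.30) − (-0.20)(1.00) = 0.3200
  C_32 = −[(0.60)(-0.30) − (-0.20)(-0.20)] = 0.2200
  C_33 = (0.60)(1.00) − (-0.40)(-0.20) = 0.5200
det(I−A) = Σ_j (I−A)_1j·C_1j = (0.60)(0.6850) + (-0.40)(0.2300) + (-0.20)(0.3100) = 0.2570
adj(I−A) = Cᵀ =
  [ 0.6850   0.2900   0.3200]
  [ 0.2300   0.3600   0.2200]
  [ 0.3100   0.1500   0.5200]
(I − A)⁻¹ = adj(I−A) / det(I−A) ≈
  [   2.6654     1.1284     1.2451]
  [   0.8949     1.4008     0.8560]
  [   1.2062     0.5837     2.0233]
x = (I − A)⁻¹ d = adj(I−A)·d / det(I−A), with det(I−A) = 0.2570:
  x_O = (0.6850·155 + 0.2900·90 + 0.3200·200) / 0.2570 = 196.275 / 0.2570 ≈ 763.7
  x_S = (0.2300·155 + 0.3600·90 + 0.2200·200) / 0.2570 = 112.05 / 0.2570 ≈ 436.0
  x_F = (0.3100·155 + 0.1500·90 + 0.5200·200) / 0.2570 = 165.55 / 0.2570 ≈ 644.2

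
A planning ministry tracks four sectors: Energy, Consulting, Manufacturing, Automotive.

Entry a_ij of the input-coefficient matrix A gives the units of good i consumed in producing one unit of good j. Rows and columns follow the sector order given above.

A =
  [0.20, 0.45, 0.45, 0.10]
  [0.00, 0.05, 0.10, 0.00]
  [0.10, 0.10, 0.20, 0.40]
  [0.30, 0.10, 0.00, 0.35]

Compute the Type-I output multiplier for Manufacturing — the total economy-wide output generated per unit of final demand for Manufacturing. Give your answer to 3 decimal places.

I − A =
  [   0.80    -0.45    -0.45    -0.10]
  [   0.00     0.95    -0.10     0.00]
  [  -0.10    -0.10     0.80    -0.40]
  [  -0.30    -0.10     0.00     0.65]
Compute the cofactors C_ij = (−1)^(i+j)·(3×3 minor ij) of I−A; the adjugate is their transpose:
adj(I−A) = Cᵀ =
  [ 0.483500   0.289250   0.308125   0.264000]
  [ 0.018500   0.308750   0.049000   0.033000]
  [ 0.175750   0.165250   0.465500   0.313500]
  [ 0.226000   0.181000   0.149750   0.552750]
det(I−A) = Σ_j (I−A)_1j·C_1j = (0.80)(0.483500) + (-0.45)(0.018500) + (-0.45)(0.175750) + (-0.10)(0.226000) = 0.2767875
(I − A)⁻¹ = adj(I−A) / det(I−A) ≈
  [   1.7468     1.0450     1.1132     0.9538]
  [   0.0668     1.1155     0.1770     0.1192]
  [   0.6350     0.5970     1.6818     1.1326]
  [   0.8165     0.6539     0.5410     1.9970]
The output multiplier for sector j is the column-j sum of the Leontief inverse (I − A)⁻¹ = adj(I−A) / det(I−A).
Column M of adj(I−A): (0.308125, 0.049000, 0.465500, 0.149750); det(I−A) = 0.2767875.
m_M = (0.308125 + 0.049000 + 0.465500 + 0.149750) / 0.2767875 = 0.972375 / 0.2767875 ≈ 3.513.

m_M = 3.513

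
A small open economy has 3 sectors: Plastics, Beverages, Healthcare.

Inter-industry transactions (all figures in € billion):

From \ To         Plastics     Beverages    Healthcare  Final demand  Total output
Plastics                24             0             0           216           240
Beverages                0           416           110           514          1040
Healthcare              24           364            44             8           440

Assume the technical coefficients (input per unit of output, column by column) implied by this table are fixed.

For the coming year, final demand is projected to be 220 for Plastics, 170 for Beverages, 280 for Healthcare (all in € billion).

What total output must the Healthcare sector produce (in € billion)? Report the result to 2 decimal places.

x_H = 535.17

Technical coefficients a_ij = z_ij / X_j:
  a_PP = 24/240 = 0.10, a_BP = 0/240 = 0.00, a_HP = 24/240 = 0.10
  a_PB = 0/1040 = 0.00, a_BB = 416/1040 = 0.40, a_HB = 364/1040 = 0.35
  a_PH = 0/440 = 0.00, a_BH = 110/440 = 0.25, a_HH = 44/440 = 0.10
I − A =
  [   0.90     0.00     0.00]
  [   0.00     0.60    -0.25]
  [  -0.10    -0.35     0.90]
Cofactors of I−A, C_ij = (−1)^(i+j)·(minor ij) (rows/columns in the sector order above):
  C_11 = (0.60)(0.90) − (-0.25)(-0.35) = 0.4525
  C_12 = −[(0.00)(0.90) − (-0.25)(-0.10)] = 0.0250
  C_13 = (0.00)(-0.35) − (0.60)(-0.10) = 0.0600
  C_21 = −[(0.00)(0.90) − (0.00)(-0.35)] = 0.0000
  C_22 = (0.90)(0.90) − (0.00)(-0.10) = 0.8100
  C_23 = −[(0.90)(-0.35) − (0.00)(-0.10)] = 0.3150
  C_31 = (0.00)(-0.25) − (0.00)(0.60) = 0.0000
  C_32 = −[(0.90)(-0.25) − (0.00)(0.00)] = 0.2250
  C_33 = (0.90)(0.60) − (0.00)(0.00) = 0.5400
det(I−A) = Σ_j (I−A)_1j·C_1j = (0.90)(0.4525) + (0.00)(0.0250) + (0.00)(0.0600) = 0.40725
adj(I−A) = Cᵀ =
  [ 0.4525   0.0000   0.0000]
  [ 0.0250   0.8100   0.2250]
  [ 0.0600   0.3150   0.5400]
(I − A)⁻¹ = adj(I−A) / det(I−A) ≈
  [   1.1111     0.0000     0.0000]
  [   0.0614     1.9890     0.5525]
  [   0.1473     0.7735     1.3260]
x = (I − A)⁻¹ d = adj(I−A)·d / det(I−A), with det(I−A) = 0.40725:
  x_P = (0.4525·220 + 0.0000·170 + 0.0000·280) / 0.40725 = 99.55 / 0.40725 ≈ 244.44
  x_B = (0.0250·220 + 0.8100·170 + 0.2250·280) / 0.40725 = 206.20 / 0.40725 ≈ 506.32
  x_H = (0.0600·220 + 0.3150·170 + 0.5400·280) / 0.40725 = 217.95 / 0.40725 ≈ 535.17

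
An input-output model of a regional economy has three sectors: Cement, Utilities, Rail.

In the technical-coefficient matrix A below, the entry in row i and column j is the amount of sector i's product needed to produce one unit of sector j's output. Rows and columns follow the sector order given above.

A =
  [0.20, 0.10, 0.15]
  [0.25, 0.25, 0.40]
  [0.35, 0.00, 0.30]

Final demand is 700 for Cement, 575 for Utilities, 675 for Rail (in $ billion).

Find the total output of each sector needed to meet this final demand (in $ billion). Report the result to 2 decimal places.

I − A =
  [   0.80    -0.10    -0.15]
  [  -0.25     0.75    -0.40]
  [  -0.35     0.00     0.70]
Cofactors of I−A, C_ij = (−1)^(i+j)·(minor ij) (rows/columns in the sector order above):
  C_11 = (0.75)(0.70) − (-0.40)(0.00) = 0.5250
  C_12 = −[(-0.25)(0.70) − (-0.40)(-0.35)] = 0.3150
  C_13 = (-0.25)(0.00) − (0.75)(-0.35) = 0.2625
  C_21 = −[(-0.10)(0.70) − (-0.15)(0.00)] = 0.0700
  C_22 = (0.80)(0.70) − (-0.15)(-0.35) = 0.5075
  C_23 = −[(0.80)(0.00) − (-0.10)(-0.35)] = 0.0350
  C_31 = (-0.10)(-0.40) − (-0.15)(0.75) = 0.1525
  C_32 = −[(0.80)(-0.40) − (-0.15)(-0.25)] = 0.3575
  C_33 = (0.80)(0.75) − (-0.10)(-0.25) = 0.5750
det(I−A) = Σ_j (I−A)_1j·C_1j = (0.80)(0.5250) + (-0.10)(0.3150) + (-0.15)(0.2625) = 0.349125
adj(I−A) = Cᵀ =
  [ 0.5250   0.0700   0.1525]
  [ 0.3150   0.5075   0.3575]
  [ 0.2625   0.0350   0.5750]
(I − A)⁻¹ = adj(I−A) / det(I−A) ≈
  [   1.5038     0.2005     0.4368]
  [   0.9023     1.4536     1.0240]
  [   0.7519     0.1003     1.6470]
x = (I − A)⁻¹ d = adj(I−A)·d / det(I−A), with det(I−A) = 0.349125:
  x_C = (0.5250·700 + 0.0700·575 + 0.1525·675) / 0.349125 = 510.6875 / 0.349125 ≈ 1462.76
  x_U = (0.3150·700 + 0.5075·575 + 0.3575·675) / 0.349125 = 753.625 / 0.349125 ≈ 2158.61
  x_R = (0.2625·700 + 0.0350·575 + 0.5750·675) / 0.349125 = 592.00 / 0.349125 ≈ 1695.67

x_C = 1462.76, x_U = 2158.61, x_R = 1695.67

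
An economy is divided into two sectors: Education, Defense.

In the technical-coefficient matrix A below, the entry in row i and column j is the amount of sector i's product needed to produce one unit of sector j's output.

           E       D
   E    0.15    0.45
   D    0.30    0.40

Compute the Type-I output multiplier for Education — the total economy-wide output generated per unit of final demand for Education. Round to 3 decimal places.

m_E = 2.400

I − A =
  [   0.85    -0.45]
  [  -0.30     0.60]
det(I−A) = (0.85)(0.60) − (-0.45)(-0.30) = 0.3750
adj(I−A) = [[0.60, 0.45], [0.30, 0.85]]
(I − A)⁻¹ = adj(I−A) / det(I−A) ≈
  [   1.6000     1.2000]
  [   0.8000     2.2667]
The output multiplier for sector j is the column-j sum of the Leontief inverse (I − A)⁻¹ = adj(I−A) / det(I−A).
Column E of adj(I−A): (0.60, 0.30); det(I−A) = 0.3750.
m_E = (0.60 + 0.30) / 0.3750 = 0.90 / 0.3750 = 2.400.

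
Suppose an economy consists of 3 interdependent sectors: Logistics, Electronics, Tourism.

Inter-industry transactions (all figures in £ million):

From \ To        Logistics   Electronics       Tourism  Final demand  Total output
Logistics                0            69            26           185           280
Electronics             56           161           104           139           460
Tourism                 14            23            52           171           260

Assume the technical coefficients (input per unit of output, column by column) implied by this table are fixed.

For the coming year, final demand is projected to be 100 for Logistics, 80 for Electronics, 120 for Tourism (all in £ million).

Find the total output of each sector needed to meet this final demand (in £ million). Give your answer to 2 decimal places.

x_L = 160.00, x_E = 281.60, x_T = 177.60

Technical coefficients a_ij = z_ij / X_j:
  a_LL = 0/280 = 0.00, a_EL = 56/280 = 0.20, a_TL = 14/280 = 0.05
  a_LE = 69/460 = 0.15, a_EE = 161/460 = 0.35, a_TE = 23/460 = 0.05
  a_LT = 26/260 = 0.10, a_ET = 104/260 = 0.40, a_TT = 52/260 = 0.20
I − A =
  [   1.00    -0.15    -0.10]
  [  -0.20     0.65    -0.40]
  [  -0.05    -0.05     0.80]
Cofactors of I−A, C_ij = (−1)^(i+j)·(minor ij) (rows/columns in the sector order above):
  C_11 = (0.65)(0.80) − (-0.40)(-0.05) = 0.5000
  C_12 = −[(-0.20)(0.80) − (-0.40)(-0.05)] = 0.1800
  C_13 = (-0.20)(-0.05) − (0.65)(-0.05) = 0.0425
  C_21 = −[(-0.15)(0.80) − (-0.10)(-0.05)] = 0.1250
  C_22 = (1.00)(0.80) − (-0.10)(-0.05) = 0.7950
  C_23 = −[(1.00)(-0.05) − (-0.15)(-0.05)] = 0.0575
  C_31 = (-0.15)(-0.40) − (-0.10)(0.65) = 0.1250
  C_32 = −[(1.00)(-0.40) − (-0.10)(-0.20)] = 0.4200
  C_33 = (1.00)(0.65) − (-0.15)(-0.20) = 0.6200
det(I−A) = Σ_j (I−A)_1j·C_1j = (1.00)(0.5000) + (-0.15)(0.1800) + (-0.10)(0.0425) = 0.46875
adj(I−A) = Cᵀ =
  [ 0.5000   0.1250   0.1250]
  [ 0.1800   0.7950   0.4200]
  [ 0.0425   0.0575   0.6200]
(I − A)⁻¹ = adj(I−A) / det(I−A) ≈
  [   1.0667     0.2667     0.2667]
  [   0.3840     1.6960     0.8960]
  [   0.0907     0.1227     1.3227]
x = (I − A)⁻¹ d = adj(I−A)·d / det(I−A), with det(I−A) = 0.46875:
  x_L = (0.5000·100 + 0.1250·80 + 0.1250·120) / 0.46875 = 75.00 / 0.46875 = 160.00
  x_E = (0.1800·100 + 0.7950·80 + 0.4200·120) / 0.46875 = 132.00 / 0.46875 = 281.60
  x_T = (0.0425·100 + 0.0575·80 + 0.6200·120) / 0.46875 = 83.25 / 0.46875 = 177.60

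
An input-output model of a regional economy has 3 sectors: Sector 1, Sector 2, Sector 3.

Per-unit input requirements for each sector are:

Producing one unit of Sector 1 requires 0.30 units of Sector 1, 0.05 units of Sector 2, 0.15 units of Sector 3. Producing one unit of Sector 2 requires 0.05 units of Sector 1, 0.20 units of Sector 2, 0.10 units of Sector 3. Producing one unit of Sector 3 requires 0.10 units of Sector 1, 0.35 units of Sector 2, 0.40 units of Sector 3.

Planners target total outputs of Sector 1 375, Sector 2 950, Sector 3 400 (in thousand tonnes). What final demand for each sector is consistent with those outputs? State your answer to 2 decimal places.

d_1 = 175.00, d_2 = 601.25, d_3 = 88.75

I − A =
  [   0.70    -0.05    -0.10]
  [  -0.05     0.80    -0.35]
  [  -0.15    -0.10     0.60]
d = (I − A) x:
  d_1 = (+0.70)·375 + (-0.05)·950 + (-0.10)·400 = 175.00
  d_2 = (-0.05)·375 + (+0.80)·950 + (-0.35)·400 = 601.25
  d_3 = (-0.15)·375 + (-0.10)·950 + (+0.60)·400 = 88.75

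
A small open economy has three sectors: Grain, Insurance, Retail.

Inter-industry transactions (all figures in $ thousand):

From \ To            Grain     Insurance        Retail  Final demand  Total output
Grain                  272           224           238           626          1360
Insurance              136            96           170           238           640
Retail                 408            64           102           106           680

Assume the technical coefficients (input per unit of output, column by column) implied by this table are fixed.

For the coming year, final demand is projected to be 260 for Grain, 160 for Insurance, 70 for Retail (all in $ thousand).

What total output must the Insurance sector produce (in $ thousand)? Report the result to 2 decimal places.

Technical coefficients a_ij = z_ij / X_j:
  a_11 = 272/1360 = 0.20, a_21 = 136/1360 = 0.10, a_31 = 408/1360 = 0.30
  a_12 = 224/640 = 0.35, a_22 = 96/640 = 0.15, a_32 = 64/640 = 0.10
  a_13 = 238/680 = 0.35, a_23 = 170/680 = 0.25, a_33 = 102/680 = 0.15
I − A =
  [   0.80    -0.35    -0.35]
  [  -0.10     0.85    -0.25]
  [  -0.30    -0.10     0.85]
Cofactors of I−A, C_ij = (−1)^(i+j)·(minor ij) (rows/columns in the sector order above):
  C_11 = (0.85)(0.85) − (-0.25)(-0.10) = 0.6975
  C_12 = −[(-0.10)(0.85) − (-0.25)(-0.30)] = 0.1600
  C_13 = (-0.10)(-0.10) − (0.85)(-0.30) = 0.2650
  C_21 = −[(-0.35)(0.85) − (-0.35)(-0.10)] = 0.3325
  C_22 = (0.80)(0.85) − (-0.35)(-0.30) = 0.5750
  C_23 = −[(0.80)(-0.10) − (-0.35)(-0.30)] = 0.1850
  C_31 = (-0.35)(-0.25) − (-0.35)(0.85) = 0.3850
  C_32 = −[(0.80)(-0.25) − (-0.35)(-0.10)] = 0.2350
  C_33 = (0.80)(0.85) − (-0.35)(-0.10) = 0.6450
det(I−A) = Σ_j (I−A)_1j·C_1j = (0.80)(0.6975) + (-0.35)(0.1600) + (-0.35)(0.2650) = 0.40925
adj(I−A) = Cᵀ =
  [ 0.6975   0.3325   0.3850]
  [ 0.1600   0.5750   0.2350]
  [ 0.2650   0.1850   0.6450]
(I − A)⁻¹ = adj(I−A) / det(I−A) ≈
  [   1.7043     0.8125     0.9407]
  [   0.3910     1.4050     0.5742]
  [   0.6475     0.4520     1.5761]
x = (I − A)⁻¹ d = adj(I−A)·d / det(I−A), with det(I−A) = 0.40925:
  x_1 = (0.6975·260 + 0.3325·160 + 0.3850·70) / 0.40925 = 261.50 / 0.40925 ≈ 638.97
  x_2 = (0.1600·260 + 0.5750·160 + 0.2350·70) / 0.40925 = 150.05 / 0.40925 ≈ 366.65
  x_3 = (0.2650·260 + 0.1850·160 + 0.6450·70) / 0.40925 = 143.65 / 0.40925 ≈ 351.01

x_2 = 366.65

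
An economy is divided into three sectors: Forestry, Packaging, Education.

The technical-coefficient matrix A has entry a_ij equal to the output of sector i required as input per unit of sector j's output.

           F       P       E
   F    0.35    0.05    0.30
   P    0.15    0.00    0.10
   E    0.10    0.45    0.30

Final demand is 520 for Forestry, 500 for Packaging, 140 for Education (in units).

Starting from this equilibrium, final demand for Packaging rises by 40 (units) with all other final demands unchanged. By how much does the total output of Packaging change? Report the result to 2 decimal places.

Δx_P = 45.98

I − A =
  [   0.65    -0.05    -0.30]
  [  -0.15     1.00    -0.10]
  [  -0.10    -0.45     0.70]
Cofactors of I−A, C_ij = (−1)^(i+j)·(minor ij) (rows/columns in the sector order above):
  C_11 = (1.00)(0.70) − (-0.10)(-0.45) = 0.6550
  C_12 = −[(-0.15)(0.70) − (-0.10)(-0.10)] = 0.1150
  C_13 = (-0.15)(-0.45) − (1.00)(-0.10) = 0.1675
  C_21 = −[(-0.05)(0.70) − (-0.30)(-0.45)] = 0.1700
  C_22 = (0.65)(0.70) − (-0.30)(-0.10) = 0.4250
  C_23 = −[(0.65)(-0.45) − (-0.05)(-0.10)] = 0.2975
  C_31 = (-0.05)(-0.10) − (-0.30)(1.00) = 0.3050
  C_32 = −[(0.65)(-0.10) − (-0.30)(-0.15)] = 0.1100
  C_33 = (0.65)(1.00) − (-0.05)(-0.15) = 0.6425
det(I−A) = Σ_j (I−A)_1j·C_1j = (0.65)(0.6550) + (-0.05)(0.1150) + (-0.30)(0.1675) = 0.36975
adj(I−A) = Cᵀ =
  [ 0.6550   0.1700   0.3050]
  [ 0.1150   0.4250   0.1100]
  [ 0.1675   0.2975   0.6425]
(I − A)⁻¹ = adj(I−A) / det(I−A) ≈
  [   1.7715     0.4598     0.8249]
  [   0.3110     1.1494     0.2975]
  [   0.4530     0.8046     1.7377]
Δx = (I − A)⁻¹ Δd with Δd having +40 in the Packaging component and 0 elsewhere.
So Δx_P = L_PP · (+40), where L_PP = adj(I−A)_PP / det(I−A) = 0.4250 / 0.36975.
Δx_P = 0.4250 × (+40) / 0.36975 = 17.00 / 0.36975 ≈ 45.98.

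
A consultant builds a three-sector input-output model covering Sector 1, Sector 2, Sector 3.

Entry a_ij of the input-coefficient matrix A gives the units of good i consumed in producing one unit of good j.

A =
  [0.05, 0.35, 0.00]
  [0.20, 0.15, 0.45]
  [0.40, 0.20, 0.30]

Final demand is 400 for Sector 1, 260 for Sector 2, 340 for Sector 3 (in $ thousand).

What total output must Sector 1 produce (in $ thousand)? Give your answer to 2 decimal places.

I − A =
  [   0.95    -0.35     0.00]
  [  -0.20     0.85    -0.45]
  [  -0.40    -0.20     0.70]
Cofactors of I−A, C_ij = (−1)^(i+j)·(minor ij) (rows/columns in the sector order above):
  C_11 = (0.85)(0.70) − (-0.45)(-0.20) = 0.5050
  C_12 = −[(-0.20)(0.70) − (-0.45)(-0.40)] = 0.3200
  C_13 = (-0.20)(-0.20) − (0.85)(-0.40) = 0.3800
  C_21 = −[(-0.35)(0.70) − (0.00)(-0.20)] = 0.2450
  C_22 = (0.95)(0.70) − (0.00)(-0.40) = 0.6650
  C_23 = −[(0.95)(-0.20) − (-0.35)(-0.40)] = 0.3300
  C_31 = (-0.35)(-0.45) − (0.00)(0.85) = 0.1575
  C_32 = −[(0.95)(-0.45) − (0.00)(-0.20)] = 0.4275
  C_33 = (0.95)(0.85) − (-0.35)(-0.20) = 0.7375
det(I−A) = Σ_j (I−A)_1j·C_1j = (0.95)(0.5050) + (-0.35)(0.3200) + (0.00)(0.3800) = 0.36775
adj(I−A) = Cᵀ =
  [ 0.5050   0.2450   0.1575]
  [ 0.3200   0.6650   0.4275]
  [ 0.3800   0.3300   0.7375]
(I − A)⁻¹ = adj(I−A) / det(I−A) ≈
  [   1.3732     0.6662     0.4283]
  [   0.8702     1.8083     1.1625]
  [   1.0333     0.8973     2.0054]
x = (I − A)⁻¹ d = adj(I−A)·d / det(I−A), with det(I−A) = 0.36775:
  x_1 = (0.5050·400 + 0.2450·260 + 0.1575·340) / 0.36775 = 319.25 / 0.36775 ≈ 868.12
  x_2 = (0.3200·400 + 0.6650·260 + 0.4275·340) / 0.36775 = 446.25 / 0.36775 ≈ 1213.46
  x_3 = (0.3800·400 + 0.3300·260 + 0.7375·340) / 0.36775 = 488.55 / 0.36775 ≈ 1328.48

x_1 = 868.12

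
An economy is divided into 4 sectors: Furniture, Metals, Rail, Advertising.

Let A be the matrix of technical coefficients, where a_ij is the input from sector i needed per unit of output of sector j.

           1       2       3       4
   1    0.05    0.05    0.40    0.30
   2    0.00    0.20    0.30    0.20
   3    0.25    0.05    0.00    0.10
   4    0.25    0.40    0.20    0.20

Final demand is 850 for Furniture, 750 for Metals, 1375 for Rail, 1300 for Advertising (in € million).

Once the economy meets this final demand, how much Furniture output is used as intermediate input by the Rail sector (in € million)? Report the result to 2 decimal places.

I − A =
  [   0.95    -0.05    -0.40    -0.30]
  [   0.00     0.80    -0.30    -0.20]
  [  -0.25    -0.05     1.00    -0.10]
  [  -0.25    -0.40    -0.20     0.80]
Compute the cofactors C_ij = (−1)^(i+j)·(3×3 minor ij) of I−A; the adjugate is their transpose:
adj(I−A) = Cᵀ =
  [ 0.51800   0.19400   0.32200   0.28300]
  [ 0.12750   0.56100   0.26350   0.22100]
  [ 0.16250   0.11350   0.46950   0.14800]
  [ 0.26625   0.36950   0.34975   0.66200]
det(I−A) = Σ_j (I−A)_1j·C_1j = (0.95)(0.51800) + (-0.05)(0.12750) + (-0.40)(0.16250) + (-0.30)(0.26625) = 0.34085
(I − A)⁻¹ = adj(I−A) / det(I−A) ≈
  [   1.5197     0.5692     0.9447     0.8303]
  [   0.3741     1.6459     0.7731     0.6484]
  [   0.4767     0.3330     1.3774     0.4342]
  [   0.7811     1.0841     1.0261     1.9422]
First solve x = (I − A)⁻¹ d = adj(I−A)·d / det(I−A); in particular x_3 = (0.16250·850 + 0.11350·750 + 0.46950·1375 + 0.14800·1300) / 0.34085 = 1061.2125 / 0.34085 ≈ 3113.4297.
Intermediate flow from 1 to 3: z_13 = a_13 · x_3 = 0.40 × 1061.2125 / 0.34085 = 424.485 / 0.34085 ≈ 1245.37.

z_13 = 1245.37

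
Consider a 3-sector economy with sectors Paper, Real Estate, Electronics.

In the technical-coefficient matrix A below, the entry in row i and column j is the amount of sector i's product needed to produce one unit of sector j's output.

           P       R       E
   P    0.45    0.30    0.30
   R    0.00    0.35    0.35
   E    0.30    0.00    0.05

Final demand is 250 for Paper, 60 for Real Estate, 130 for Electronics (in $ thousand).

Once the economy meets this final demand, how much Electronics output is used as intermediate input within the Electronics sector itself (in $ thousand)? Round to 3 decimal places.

I − A =
  [   0.55    -0.30    -0.30]
  [   0.00     0.65    -0.35]
  [  -0.30     0.00     0.95]
Cofactors of I−A, C_ij = (−1)^(i+j)·(minor ij) (rows/columns in the sector order above):
  C_11 = (0.65)(0.95) − (-0.35)(0.00) = 0.6175
  C_12 = −[(0.00)(0.95) − (-0.35)(-0.30)] = 0.1050
  C_13 = (0.00)(0.00) − (0.65)(-0.30) = 0.1950
  C_21 = −[(-0.30)(0.95) − (-0.30)(0.00)] = 0.2850
  C_22 = (0.55)(0.95) − (-0.30)(-0.30) = 0.4325
  C_23 = −[(0.55)(0.00) − (-0.30)(-0.30)] = 0.0900
  C_31 = (-0.30)(-0.35) − (-0.30)(0.65) = 0.3000
  C_32 = −[(0.55)(-0.35) − (-0.30)(0.00)] = 0.1925
  C_33 = (0.55)(0.65) − (-0.30)(0.00) = 0.3575
det(I−A) = Σ_j (I−A)_1j·C_1j = (0.55)(0.6175) + (-0.30)(0.1050) + (-0.30)(0.1950) = 0.249625
adj(I−A) = Cᵀ =
  [ 0.6175   0.2850   0.3000]
  [ 0.1050   0.4325   0.1925]
  [ 0.1950   0.0900   0.3575]
(I − A)⁻¹ = adj(I−A) / det(I−A) ≈
  [   2.4737     1.1417     1.2018]
  [   0.4206     1.7326     0.7712]
  [   0.7812     0.3605     1.4321]
First solve x = (I − A)⁻¹ d = adj(I−A)·d / det(I−A); in particular x_E = (0.1950·250 + 0.0900·60 + 0.3575·130) / 0.249625 = 100.625 / 0.249625 ≈ 403.10466.
Intermediate flow from E to E: z_EE = a_EE · x_E = 0.05 × 100.625 / 0.249625 = 5.03125 / 0.249625 ≈ 20.155.

z_EE = 20.155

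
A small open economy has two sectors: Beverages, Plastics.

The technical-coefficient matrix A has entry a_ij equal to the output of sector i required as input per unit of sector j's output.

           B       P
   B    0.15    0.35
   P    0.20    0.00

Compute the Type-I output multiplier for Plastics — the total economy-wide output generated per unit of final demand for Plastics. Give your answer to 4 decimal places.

I − A =
  [   0.85    -0.35]
  [  -0.20     1.00]
det(I−A) = (0.85)(1.00) − (-0.35)(-0.20) = 0.7800
adj(I−A) = [[1.00, 0.35], [0.20, 0.85]]
(I − A)⁻¹ = adj(I−A) / det(I−A) ≈
  [   1.28205     0.44872]
  [   0.25641     1.08974]
The output multiplier for sector j is the column-j sum of the Leontief inverse (I − A)⁻¹ = adj(I−A) / det(I−A).
Column P of adj(I−A): (0.35, 0.85); det(I−A) = 0.7800.
m_P = (0.35 + 0.85) / 0.7800 = 1.20 / 0.7800 ≈ 1.5385.

m_P = 1.5385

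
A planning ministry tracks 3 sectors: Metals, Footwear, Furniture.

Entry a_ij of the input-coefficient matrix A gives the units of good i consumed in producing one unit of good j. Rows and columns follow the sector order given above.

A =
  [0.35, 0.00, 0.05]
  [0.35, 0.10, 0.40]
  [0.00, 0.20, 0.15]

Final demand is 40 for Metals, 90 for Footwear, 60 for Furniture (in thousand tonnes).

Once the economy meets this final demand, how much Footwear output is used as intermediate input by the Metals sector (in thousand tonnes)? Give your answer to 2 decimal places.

z_21 = 24.56

I − A =
  [   0.65     0.00    -0.05]
  [  -0.35     0.90    -0.40]
  [   0.00    -0.20     0.85]
Cofactors of I−A, C_ij = (−1)^(i+j)·(minor ij) (rows/columns in the sector order above):
  C_11 = (0.90)(0.85) − (-0.40)(-0.20) = 0.6850
  C_12 = −[(-0.35)(0.85) − (-0.40)(0.00)] = 0.2975
  C_13 = (-0.35)(-0.20) − (0.90)(0.00) = 0.0700
  C_21 = −[(0.00)(0.85) − (-0.05)(-0.20)] = 0.0100
  C_22 = (0.65)(0.85) − (-0.05)(0.00) = 0.5525
  C_23 = −[(0.65)(-0.20) − (0.00)(0.00)] = 0.1300
  C_31 = (0.00)(-0.40) − (-0.05)(0.90) = 0.0450
  C_32 = −[(0.65)(-0.40) − (-0.05)(-0.35)] = 0.2775
  C_33 = (0.65)(0.90) − (0.00)(-0.35) = 0.5850
det(I−A) = Σ_j (I−A)_1j·C_1j = (0.65)(0.6850) + (0.00)(0.2975) + (-0.05)(0.0700) = 0.44175
adj(I−A) = Cᵀ =
  [ 0.6850   0.0100   0.0450]
  [ 0.2975   0.5525   0.2775]
  [ 0.0700   0.1300   0.5850]
(I − A)⁻¹ = adj(I−A) / det(I−A) ≈
  [   1.5507     0.0226     0.1019]
  [   0.6735     1.2507     0.6282]
  [   0.1585     0.2943     1.3243]
First solve x = (I − A)⁻¹ d = adj(I−A)·d / det(I−A); in particular x_1 = (0.6850·40 + 0.0100·90 + 0.0450·60) / 0.44175 = 31.00 / 0.44175 ≈ 70.1754.
Intermediate flow from 2 to 1: z_21 = a_21 · x_1 = 0.35 × 31.00 / 0.44175 = 10.85 / 0.44175 ≈ 24.56.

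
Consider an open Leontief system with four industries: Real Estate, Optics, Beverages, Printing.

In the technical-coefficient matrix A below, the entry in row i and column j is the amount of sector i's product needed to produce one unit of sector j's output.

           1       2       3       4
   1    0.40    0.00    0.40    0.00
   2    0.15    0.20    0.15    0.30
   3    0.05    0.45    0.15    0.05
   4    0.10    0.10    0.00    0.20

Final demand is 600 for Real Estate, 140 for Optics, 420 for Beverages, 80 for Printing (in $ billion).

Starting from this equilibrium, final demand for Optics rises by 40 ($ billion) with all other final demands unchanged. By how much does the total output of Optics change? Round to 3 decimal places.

I − A =
  [   0.60     0.00    -0.40     0.00]
  [  -0.15     0.80    -0.15    -0.30]
  [  -0.05    -0.45     0.85    -0.05]
  [  -0.10    -0.10     0.00     0.80]
Compute the cofactors C_ij = (−1)^(i+j)·(3×3 minor ij) of I−A; the adjugate is their transpose:
adj(I−A) = Cᵀ =
  [ 0.46375   0.14600   0.24400   0.07000]
  [ 0.13425   0.39000   0.13200   0.15450]
  [ 0.10275   0.21900   0.36600   0.10500]
  [ 0.07475   0.06700   0.04700   0.32450]
det(I−A) = Σ_j (I−A)_1j·C_1j = (0.60)(0.46375) + (0.00)(0.13425) + (-0.40)(0.10275) + (0.00)(0.07475) = 0.23715
(I − A)⁻¹ = adj(I−A) / det(I−A) ≈
  [   1.9555     0.6156     1.0289     0.2952]
  [   0.5661     1.6445     0.5566     0.6515]
  [   0.4333     0.9235     1.5433     0.4428]
  [   0.3152     0.2825     0.1982     1.3683]
Δx = (I − A)⁻¹ Δd with Δd having +40 in the Optics component and 0 elsewhere.
So Δx_2 = L_22 · (+40), where L_22 = adj(I−A)_22 / det(I−A) = 0.39000 / 0.23715.
Δx_2 = 0.39000 × (+40) / 0.23715 = 15.60 / 0.23715 ≈ 65.781.

Δx_2 = 65.781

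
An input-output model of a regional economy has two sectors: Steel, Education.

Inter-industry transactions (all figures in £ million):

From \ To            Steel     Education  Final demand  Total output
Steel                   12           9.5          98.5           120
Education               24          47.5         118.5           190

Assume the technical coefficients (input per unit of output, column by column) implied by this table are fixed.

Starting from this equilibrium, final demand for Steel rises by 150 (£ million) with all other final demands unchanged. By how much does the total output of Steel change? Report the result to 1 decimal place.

Technical coefficients a_ij = z_ij / X_j:
  a_SS = 12/120 = 0.10, a_ES = 24/120 = 0.20
  a_SE = 9.5/190 = 0.05, a_EE = 47.5/190 = 0.25
I − A =
  [   0.90    -0.05]
  [  -0.20     0.75]
det(I−A) = (0.90)(0.75) − (-0.05)(-0.20) = 0.6650
adj(I−A) = [[0.75, 0.05], [0.20, 0.90]]
(I − A)⁻¹ = adj(I−A) / det(I−A) ≈
  [   1.1278     0.0752]
  [   0.3008     1.3534]
Δx = (I − A)⁻¹ Δd with Δd having +150 in the Steel component and 0 elsewhere.
So Δx_S = L_SS · (+150), where L_SS = adj(I−A)_SS / det(I−A) = 0.75 / 0.6650.
Δx_S = 0.75 × (+150) / 0.6650 = 112.50 / 0.6650 ≈ 169.2.

Δx_S = 169.2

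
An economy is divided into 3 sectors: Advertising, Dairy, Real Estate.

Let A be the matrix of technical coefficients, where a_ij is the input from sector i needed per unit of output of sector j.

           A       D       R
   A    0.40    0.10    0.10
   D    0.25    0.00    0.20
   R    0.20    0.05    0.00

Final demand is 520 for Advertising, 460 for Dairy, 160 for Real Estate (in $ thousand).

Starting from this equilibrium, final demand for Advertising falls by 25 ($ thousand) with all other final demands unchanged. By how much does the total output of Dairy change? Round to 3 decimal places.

I − A =
  [   0.60    -0.10    -0.10]
  [  -0.25     1.00    -0.20]
  [  -0.20    -0.05     1.00]
Cofactors of I−A, C_ij = (−1)^(i+j)·(minor ij) (rows/columns in the sector order above):
  C_11 = (1.00)(1.00) − (-0.20)(-0.05) = 0.9900
  C_12 = −[(-0.25)(1.00) − (-0.20)(-0.20)] = 0.2900
  C_13 = (-0.25)(-0.05) − (1.00)(-0.20) = 0.2125
  C_21 = −[(-0.10)(1.00) − (-0.10)(-0.05)] = 0.1050
  C_22 = (0.60)(1.00) − (-0.10)(-0.20) = 0.5800
  C_23 = −[(0.60)(-0.05) − (-0.10)(-0.20)] = 0.0500
  C_31 = (-0.10)(-0.20) − (-0.10)(1.00) = 0.1200
  C_32 = −[(0.60)(-0.20) − (-0.10)(-0.25)] = 0.1450
  C_33 = (0.60)(1.00) − (-0.10)(-0.25) = 0.5750
det(I−A) = Σ_j (I−A)_1j·C_1j = (0.60)(0.9900) + (-0.10)(0.2900) + (-0.10)(0.2125) = 0.54375
adj(I−A) = Cᵀ =
  [ 0.9900   0.1050   0.1200]
  [ 0.2900   0.5800   0.1450]
  [ 0.2125   0.0500   0.5750]
(I − A)⁻¹ = adj(I−A) / det(I−A) ≈
  [   1.8207     0.1931     0.2207]
  [   0.5333     1.0667     0.2667]
  [   0.3908     0.0920     1.0575]
Δx = (I − A)⁻¹ Δd with Δd having -25 in the Advertising component and 0 elsewhere.
So Δx_D = L_DA · (-25), where L_DA = adj(I−A)_DA / det(I−A) = 0.2900 / 0.54375.
Δx_D = 0.2900 × (-25) / 0.54375 = -7.25 / 0.54375 ≈ -13.333.

Δx_D = -13.333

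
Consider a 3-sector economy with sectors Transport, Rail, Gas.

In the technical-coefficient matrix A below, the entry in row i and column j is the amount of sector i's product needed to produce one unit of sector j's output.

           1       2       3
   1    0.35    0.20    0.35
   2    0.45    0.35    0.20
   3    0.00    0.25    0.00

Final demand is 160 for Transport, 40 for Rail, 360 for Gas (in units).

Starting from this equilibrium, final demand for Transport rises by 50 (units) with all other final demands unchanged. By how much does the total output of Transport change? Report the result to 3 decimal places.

Δx_1 = 115.108

I − A =
  [   0.65    -0.20    -0.35]
  [  -0.45     0.65    -0.20]
  [   0.00    -0.25     1.00]
Cofactors of I−A, C_ij = (−1)^(i+j)·(minor ij) (rows/columns in the sector order above):
  C_11 = (0.65)(1.00) − (-0.20)(-0.25) = 0.6000
  C_12 = −[(-0.45)(1.00) − (-0.20)(0.00)] = 0.4500
  C_13 = (-0.45)(-0.25) − (0.65)(0.00) = 0.1125
  C_21 = −[(-0.20)(1.00) − (-0.35)(-0.25)] = 0.2875
  C_22 = (0.65)(1.00) − (-0.35)(0.00) = 0.6500
  C_23 = −[(0.65)(-0.25) − (-0.20)(0.00)] = 0.1625
  C_31 = (-0.20)(-0.20) − (-0.35)(0.65) = 0.2675
  C_32 = −[(0.65)(-0.20) − (-0.35)(-0.45)] = 0.2875
  C_33 = (0.65)(0.65) − (-0.20)(-0.45) = 0.3325
det(I−A) = Σ_j (I−A)_1j·C_1j = (0.65)(0.6000) + (-0.20)(0.4500) + (-0.35)(0.1125) = 0.260625
adj(I−A) = Cᵀ =
  [ 0.6000   0.2875   0.2675]
  [ 0.4500   0.6500   0.2875]
  [ 0.1125   0.1625   0.3325]
(I − A)⁻¹ = adj(I−A) / det(I−A) ≈
  [   2.3022     1.1031     1.0264]
  [   1.7266     2.4940     1.1031]
  [   0.4317     0.6235     1.2758]
Δx = (I − A)⁻¹ Δd with Δd having +50 in the Transport component and 0 elsewhere.
So Δx_1 = L_11 · (+50), where L_11 = adj(I−A)_11 / det(I−A) = 0.6000 / 0.260625.
Δx_1 = 0.6000 × (+50) / 0.260625 = 30.00 / 0.260625 ≈ 115.108.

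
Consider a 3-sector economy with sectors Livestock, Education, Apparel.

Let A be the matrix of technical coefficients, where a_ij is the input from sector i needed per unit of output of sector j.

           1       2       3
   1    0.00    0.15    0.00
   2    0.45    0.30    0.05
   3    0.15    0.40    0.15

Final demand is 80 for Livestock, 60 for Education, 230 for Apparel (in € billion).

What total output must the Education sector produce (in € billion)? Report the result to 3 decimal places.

x_2 = 181.413

I − A =
  [   1.00    -0.15     0.00]
  [  -0.45     0.70    -0.05]
  [  -0.15    -0.40     0.85]
Cofactors of I−A, C_ij = (−1)^(i+j)·(minor ij) (rows/columns in the sector order above):
  C_11 = (0.70)(0.85) − (-0.05)(-0.40) = 0.5750
  C_12 = −[(-0.45)(0.85) − (-0.05)(-0.15)] = 0.3900
  C_13 = (-0.45)(-0.40) − (0.70)(-0.15) = 0.2850
  C_21 = −[(-0.15)(0.85) − (0.00)(-0.40)] = 0.1275
  C_22 = (1.00)(0.85) − (0.00)(-0.15) = 0.8500
  C_23 = −[(1.00)(-0.40) − (-0.15)(-0.15)] = 0.4225
  C_31 = (-0.15)(-0.05) − (0.00)(0.70) = 0.0075
  C_32 = −[(1.00)(-0.05) − (0.00)(-0.45)] = 0.0500
  C_33 = (1.00)(0.70) − (-0.15)(-0.45) = 0.6325
det(I−A) = Σ_j (I−A)_1j·C_1j = (1.00)(0.5750) + (-0.15)(0.3900) + (0.00)(0.2850) = 0.5165
adj(I−A) = Cᵀ =
  [ 0.5750   0.1275   0.0075]
  [ 0.3900   0.8500   0.0500]
  [ 0.2850   0.4225   0.6325]
(I − A)⁻¹ = adj(I−A) / det(I−A) ≈
  [   1.1133     0.2469     0.0145]
  [   0.7551     1.6457     0.0968]
  [   0.5518     0.8180     1.2246]
x = (I − A)⁻¹ d = adj(I−A)·d / det(I−A), with det(I−A) = 0.5165:
  x_1 = (0.5750·80 + 0.1275·60 + 0.0075·230) / 0.5165 = 55.375 / 0.5165 ≈ 107.212
  x_2 = (0.3900·80 + 0.8500·60 + 0.0500·230) / 0.5165 = 93.70 / 0.5165 ≈ 181.413
  x_3 = (0.2850·80 + 0.4225·60 + 0.6325·230) / 0.5165 = 193.625 / 0.5165 ≈ 374.879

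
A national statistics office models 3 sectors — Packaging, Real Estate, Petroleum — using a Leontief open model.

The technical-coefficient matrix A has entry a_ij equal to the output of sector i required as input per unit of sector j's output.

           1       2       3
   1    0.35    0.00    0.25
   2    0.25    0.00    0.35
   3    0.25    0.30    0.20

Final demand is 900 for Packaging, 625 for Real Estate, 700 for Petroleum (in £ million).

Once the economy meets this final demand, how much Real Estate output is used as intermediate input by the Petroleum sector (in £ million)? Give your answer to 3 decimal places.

I − A =
  [   0.65     0.00    -0.25]
  [  -0.25     1.00    -0.35]
  [  -0.25    -0.30     0.80]
Cofactors of I−A, C_ij = (−1)^(i+j)·(minor ij) (rows/columns in the sector order above):
  C_11 = (1.00)(0.80) − (-0.35)(-0.30) = 0.6950
  C_12 = −[(-0.25)(0.80) − (-0.35)(-0.25)] = 0.2875
  C_13 = (-0.25)(-0.30) − (1.00)(-0.25) = 0.3250
  C_21 = −[(0.00)(0.80) − (-0.25)(-0.30)] = 0.0750
  C_22 = (0.65)(0.80) − (-0.25)(-0.25) = 0.4575
  C_23 = −[(0.65)(-0.30) − (0.00)(-0.25)] = 0.1950
  C_31 = (0.00)(-0.35) − (-0.25)(1.00) = 0.2500
  C_32 = −[(0.65)(-0.35) − (-0.25)(-0.25)] = 0.2900
  C_33 = (0.65)(1.00) − (0.00)(-0.25) = 0.6500
det(I−A) = Σ_j (I−A)_1j·C_1j = (0.65)(0.6950) + (0.00)(0.2875) + (-0.25)(0.3250) = 0.3705
adj(I−A) = Cᵀ =
  [ 0.6950   0.0750   0.2500]
  [ 0.2875   0.4575   0.2900]
  [ 0.3250   0.1950   0.6500]
(I − A)⁻¹ = adj(I−A) / det(I−A) ≈
  [   1.8758     0.2024     0.6748]
  [   0.7760     1.2348     0.7827]
  [   0.8772     0.5263     1.7544]
First solve x = (I − A)⁻¹ d = adj(I−A)·d / det(I−A); in particular x_3 = (0.3250·900 + 0.1950·625 + 0.6500·700) / 0.3705 = 869.375 / 0.3705 ≈ 2346.49123.
Intermediate flow from 2 to 3: z_23 = a_23 · x_3 = 0.35 × 869.375 / 0.3705 = 304.28125 / 0.3705 ≈ 821.272.

z_23 = 821.272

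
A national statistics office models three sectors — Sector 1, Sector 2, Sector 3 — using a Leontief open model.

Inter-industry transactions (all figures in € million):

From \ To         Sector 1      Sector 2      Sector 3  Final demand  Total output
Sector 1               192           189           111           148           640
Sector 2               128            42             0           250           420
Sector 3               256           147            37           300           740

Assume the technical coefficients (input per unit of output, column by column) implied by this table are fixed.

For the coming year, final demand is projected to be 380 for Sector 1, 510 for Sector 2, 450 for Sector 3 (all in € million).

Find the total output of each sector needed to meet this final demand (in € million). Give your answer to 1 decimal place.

x_1 = 1405.7, x_2 = 879.0, x_3 = 1389.4

Technical coefficients a_ij = z_ij / X_j:
  a_11 = 192/640 = 0.30, a_21 = 128/640 = 0.20, a_31 = 256/640 = 0.40
  a_12 = 189/420 = 0.45, a_22 = 42/420 = 0.10, a_32 = 147/420 = 0.35
  a_13 = 111/740 = 0.15, a_23 = 0/740 = 0.00, a_33 = 37/740 = 0.05
I − A =
  [   0.70    -0.45    -0.15]
  [  -0.20     0.90     0.00]
  [  -0.40    -0.35     0.95]
Cofactors of I−A, C_ij = (−1)^(i+j)·(minor ij) (rows/columns in the sector order above):
  C_11 = (0.90)(0.95) − (0.00)(-0.35) = 0.8550
  C_12 = −[(-0.20)(0.95) − (0.00)(-0.40)] = 0.1900
  C_13 = (-0.20)(-0.35) − (0.90)(-0.40) = 0.4300
  C_21 = −[(-0.45)(0.95) − (-0.15)(-0.35)] = 0.4800
  C_22 = (0.70)(0.95) − (-0.15)(-0.40) = 0.6050
  C_23 = −[(0.70)(-0.35) − (-0.45)(-0.40)] = 0.4250
  C_31 = (-0.45)(0.00) − (-0.15)(0.90) = 0.1350
  C_32 = −[(0.70)(0.00) − (-0.15)(-0.20)] = 0.0300
  C_33 = (0.70)(0.90) − (-0.45)(-0.20) = 0.5400
det(I−A) = Σ_j (I−A)_1j·C_1j = (0.70)(0.8550) + (-0.45)(0.1900) + (-0.15)(0.4300) = 0.4485
adj(I−A) = Cᵀ =
  [ 0.8550   0.4800   0.1350]
  [ 0.1900   0.6050   0.0300]
  [ 0.4300   0.4250   0.5400]
(I − A)⁻¹ = adj(I−A) / det(I−A) ≈
  [   1.9064     1.0702     0.3010]
  [   0.4236     1.3489     0.0669]
  [   0.9588     0.9476     1.2040]
x = (I − A)⁻¹ d = adj(I−A)·d / det(I−A), with det(I−A) = 0.4485:
  x_1 = (0.8550·380 + 0.4800·510 + 0.1350·450) / 0.4485 = 630.45 / 0.4485 ≈ 1405.7
  x_2 = (0.1900·380 + 0.6050·510 + 0.0300·450) / 0.4485 = 394.25 / 0.4485 ≈ 879.0
  x_3 = (0.4300·380 + 0.4250·510 + 0.5400·450) / 0.4485 = 623.15 / 0.4485 ≈ 1389.4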